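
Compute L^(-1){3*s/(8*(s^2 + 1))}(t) 3*cos(t)/8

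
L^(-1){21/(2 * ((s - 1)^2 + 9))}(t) 7 * exp(t) * sin(3 * t)/2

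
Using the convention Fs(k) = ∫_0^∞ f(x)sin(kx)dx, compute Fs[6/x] 3 * pi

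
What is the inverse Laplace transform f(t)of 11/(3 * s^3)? 11 * t^2/6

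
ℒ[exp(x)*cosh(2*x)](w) (w - 1)/((w - 1)^2 - 4)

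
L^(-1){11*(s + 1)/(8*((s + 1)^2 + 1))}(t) 11*exp(-t)*cos(t)/8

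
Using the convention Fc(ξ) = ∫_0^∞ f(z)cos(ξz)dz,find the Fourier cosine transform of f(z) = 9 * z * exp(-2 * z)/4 9 * (4 - ξ^2)/(4 * (ξ^2 + 4)^2)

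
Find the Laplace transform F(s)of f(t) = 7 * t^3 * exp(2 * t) 42/(s - 2)^4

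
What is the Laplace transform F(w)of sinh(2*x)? 2/(w^2 - 4)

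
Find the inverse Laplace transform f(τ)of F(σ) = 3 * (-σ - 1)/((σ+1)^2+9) -3 * exp(-τ) * cos(3 * τ)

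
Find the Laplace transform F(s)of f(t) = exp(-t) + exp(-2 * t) 1/(s + 1) + 1/(s + 2)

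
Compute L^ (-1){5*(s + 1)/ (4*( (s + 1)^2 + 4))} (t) 5*exp (-t)*cos (2*t)/4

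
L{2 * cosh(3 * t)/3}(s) 2 * s/(3 * (s^2 - 9))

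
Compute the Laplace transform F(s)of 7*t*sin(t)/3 14*s/(3*(s^2 + 1)^2)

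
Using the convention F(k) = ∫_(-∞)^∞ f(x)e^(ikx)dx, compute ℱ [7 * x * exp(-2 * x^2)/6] 7 * sqrt(2) * I * sqrt(pi) * k * exp(-k^2/8)/48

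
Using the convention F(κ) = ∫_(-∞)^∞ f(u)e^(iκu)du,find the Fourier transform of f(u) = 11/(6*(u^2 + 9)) 11*pi*exp(-3*Abs(κ))/18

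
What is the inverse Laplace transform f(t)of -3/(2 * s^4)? -t^3/4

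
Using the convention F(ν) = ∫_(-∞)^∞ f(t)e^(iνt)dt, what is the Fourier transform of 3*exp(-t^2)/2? 3*sqrt(pi)*exp(-ν^2/4)/2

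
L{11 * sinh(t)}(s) 11/(s^2-1)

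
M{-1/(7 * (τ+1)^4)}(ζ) pi * (ζ - 3) * (ζ - 2) * (ζ - 1)/(42 * sin(pi * ζ))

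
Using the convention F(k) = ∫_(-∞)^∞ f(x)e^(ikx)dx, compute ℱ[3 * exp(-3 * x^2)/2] sqrt(3) * sqrt(pi) * exp(-k^2/12)/2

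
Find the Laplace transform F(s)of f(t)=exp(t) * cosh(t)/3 (s - 1)/(3 * s * (s - 2))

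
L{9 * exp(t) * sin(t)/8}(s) 9/(8 * ((s - 1)^2 + 1))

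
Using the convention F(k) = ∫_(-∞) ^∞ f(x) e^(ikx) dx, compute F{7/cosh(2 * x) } 7 * pi/(2 * cosh(pi * k/4) ) 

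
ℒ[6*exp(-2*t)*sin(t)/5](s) 6/(5*((s + 2)^2 + 1))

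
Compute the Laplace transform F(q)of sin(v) 1/(q^2+1)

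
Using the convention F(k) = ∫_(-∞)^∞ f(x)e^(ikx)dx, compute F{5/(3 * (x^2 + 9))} 5 * pi * exp(-3 * Abs(k))/9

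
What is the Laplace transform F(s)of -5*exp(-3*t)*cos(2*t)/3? 5*(-s - 3)/(3*((s + 3)^2 + 4))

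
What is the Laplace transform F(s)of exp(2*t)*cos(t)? (s - 2)/((s - 2)^2+1)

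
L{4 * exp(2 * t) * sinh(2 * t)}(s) 8/(s * (s - 4))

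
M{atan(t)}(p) -pi * sec(pi * p/2)/(2 * p)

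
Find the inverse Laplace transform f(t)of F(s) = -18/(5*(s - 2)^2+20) -9*exp(2*t)*sin(2*t)/5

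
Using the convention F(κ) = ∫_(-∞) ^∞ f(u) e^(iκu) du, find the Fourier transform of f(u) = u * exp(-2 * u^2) sqrt(2) * I * sqrt(pi) * κ * exp(-κ^2/8) /8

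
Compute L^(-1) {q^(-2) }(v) v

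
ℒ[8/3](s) 8/(3*s)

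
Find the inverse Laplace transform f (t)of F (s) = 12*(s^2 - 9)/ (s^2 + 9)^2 12*t*cos (3*t)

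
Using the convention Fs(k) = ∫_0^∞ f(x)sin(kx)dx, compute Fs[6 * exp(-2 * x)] 6 * k/(k^2 + 4)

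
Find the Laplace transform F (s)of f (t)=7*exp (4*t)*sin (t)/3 7/ (3*( (s - 4)^2 + 1))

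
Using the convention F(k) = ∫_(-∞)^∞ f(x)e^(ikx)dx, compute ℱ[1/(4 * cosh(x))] pi/(4 * cosh(pi * k/2))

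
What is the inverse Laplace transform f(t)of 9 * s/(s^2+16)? 9 * cos(4 * t)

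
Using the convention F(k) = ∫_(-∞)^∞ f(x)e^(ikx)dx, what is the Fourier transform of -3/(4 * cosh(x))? -3 * pi/(4 * cosh(pi * k/2))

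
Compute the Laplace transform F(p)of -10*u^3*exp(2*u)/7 -60/(7*(p - 2)^4)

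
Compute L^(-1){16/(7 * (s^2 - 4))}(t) 8 * sinh(2 * t)/7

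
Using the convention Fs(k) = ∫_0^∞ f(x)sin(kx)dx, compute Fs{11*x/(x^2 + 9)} 11*pi*exp(-3*k)/2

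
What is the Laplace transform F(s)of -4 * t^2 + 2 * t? 2/s^2 - 8/s^3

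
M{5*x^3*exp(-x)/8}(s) 5*gamma(s + 3)/8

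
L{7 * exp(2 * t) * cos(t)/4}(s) 7 * (s - 2)/(4 * ((s - 2)^2 + 1))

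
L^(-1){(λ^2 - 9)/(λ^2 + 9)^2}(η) η*cos(3*η)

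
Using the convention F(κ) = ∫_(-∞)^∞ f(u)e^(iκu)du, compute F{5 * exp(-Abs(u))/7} 10/(7 * (κ^2 + 1))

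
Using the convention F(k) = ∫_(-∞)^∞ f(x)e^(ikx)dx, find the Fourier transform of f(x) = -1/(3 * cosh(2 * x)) -pi/(6 * cosh(pi * k/4))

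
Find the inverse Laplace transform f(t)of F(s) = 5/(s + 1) 5*exp(-t)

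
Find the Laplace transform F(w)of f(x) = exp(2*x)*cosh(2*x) (w - 2)/(w*(w - 4))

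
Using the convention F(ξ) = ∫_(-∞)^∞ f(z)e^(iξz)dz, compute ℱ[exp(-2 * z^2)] sqrt(2) * sqrt(pi) * exp(-ξ^2/8)/2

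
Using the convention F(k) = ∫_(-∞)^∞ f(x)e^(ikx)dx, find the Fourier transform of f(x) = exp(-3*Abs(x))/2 3/(k^2 + 9)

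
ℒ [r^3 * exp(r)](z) 6/(z - 1)^4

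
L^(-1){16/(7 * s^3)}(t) 8 * t^2/7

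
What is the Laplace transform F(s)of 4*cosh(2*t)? 4*s/(s^2 - 4)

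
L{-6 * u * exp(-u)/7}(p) -6/(7 * (p + 1)^2)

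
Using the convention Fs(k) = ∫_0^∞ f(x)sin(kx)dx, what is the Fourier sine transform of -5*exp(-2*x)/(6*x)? -5*atan(k/2)/6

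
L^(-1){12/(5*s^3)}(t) 6*t^2/5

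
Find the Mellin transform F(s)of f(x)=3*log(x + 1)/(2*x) -3*pi*csc(pi*s)/(2*s - 2)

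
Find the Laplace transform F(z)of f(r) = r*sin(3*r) 6*z/(z^2 + 9)^2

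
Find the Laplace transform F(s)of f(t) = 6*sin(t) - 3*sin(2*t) 6/(s^2 + 1) - 6/(s^2 + 4)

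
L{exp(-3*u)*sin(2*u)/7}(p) 2/(7*((p+3)^2+4))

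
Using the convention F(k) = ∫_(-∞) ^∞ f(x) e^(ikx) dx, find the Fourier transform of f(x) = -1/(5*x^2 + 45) -pi*exp(-3*Abs(k) ) /15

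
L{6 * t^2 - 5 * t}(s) 12/s^3 - 5/s^2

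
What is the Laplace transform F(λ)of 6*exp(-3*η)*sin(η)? 6/((λ + 3)^2 + 1)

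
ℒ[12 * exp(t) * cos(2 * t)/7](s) 12 * (s - 1)/(7 * ((s - 1)^2 + 4))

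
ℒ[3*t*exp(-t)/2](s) 3/(2*(s + 1)^2)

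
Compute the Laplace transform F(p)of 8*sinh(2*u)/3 16/(3*(p^2-4))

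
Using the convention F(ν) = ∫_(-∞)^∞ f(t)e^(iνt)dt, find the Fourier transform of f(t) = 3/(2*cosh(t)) 3*pi/(2*cosh(pi*ν/2))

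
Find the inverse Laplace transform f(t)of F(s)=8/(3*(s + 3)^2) 8*t*exp(-3*t)/3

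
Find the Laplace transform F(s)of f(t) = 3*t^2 6/s^3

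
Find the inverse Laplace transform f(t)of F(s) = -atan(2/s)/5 -sin(2*t)/(5*t)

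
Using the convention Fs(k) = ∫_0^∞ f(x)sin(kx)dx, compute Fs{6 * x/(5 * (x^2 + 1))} 3 * pi * exp(-k)/5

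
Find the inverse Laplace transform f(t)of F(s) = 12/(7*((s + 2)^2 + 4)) 6*exp(-2*t)*sin(2*t)/7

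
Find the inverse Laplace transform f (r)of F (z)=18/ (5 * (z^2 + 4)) 9 * sin (2 * r)/5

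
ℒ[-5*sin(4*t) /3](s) -20/(3*s^2 + 48) 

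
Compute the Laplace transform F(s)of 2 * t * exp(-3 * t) 2/(s + 3)^2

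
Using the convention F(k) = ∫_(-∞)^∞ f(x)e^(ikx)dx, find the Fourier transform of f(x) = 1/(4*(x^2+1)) pi*exp(-Abs(k))/4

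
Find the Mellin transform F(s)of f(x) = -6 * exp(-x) -6 * gamma(s)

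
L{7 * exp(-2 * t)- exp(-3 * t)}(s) 7/(s + 2)-1/(s + 3)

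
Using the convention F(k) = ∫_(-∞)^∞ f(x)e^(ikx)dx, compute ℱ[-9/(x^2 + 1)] -9*pi*exp(-Abs(k))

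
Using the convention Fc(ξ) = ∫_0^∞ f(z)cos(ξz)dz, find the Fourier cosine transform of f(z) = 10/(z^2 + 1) 5*pi*exp(-ξ)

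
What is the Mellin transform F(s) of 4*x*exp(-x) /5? 4*gamma(s + 1) /5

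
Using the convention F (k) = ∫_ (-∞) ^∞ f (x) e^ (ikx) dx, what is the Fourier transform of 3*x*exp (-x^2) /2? 3*I*sqrt (pi)*k*exp (-k^2/4) /4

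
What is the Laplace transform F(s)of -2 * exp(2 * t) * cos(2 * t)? 2 * (2 - s)/((s - 2)^2+4)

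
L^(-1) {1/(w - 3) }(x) exp(3*x) 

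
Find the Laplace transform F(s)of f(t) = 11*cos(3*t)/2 11*s/(2*(s^2 + 9))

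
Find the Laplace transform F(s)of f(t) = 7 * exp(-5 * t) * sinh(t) 7/((s+5)^2-1)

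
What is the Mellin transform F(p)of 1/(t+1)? pi*csc(pi*p)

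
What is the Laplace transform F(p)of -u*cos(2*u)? (4 - p^2)/(p^2 + 4)^2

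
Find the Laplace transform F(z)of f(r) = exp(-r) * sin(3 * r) 3/((z + 1)^2 + 9)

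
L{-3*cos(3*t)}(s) -3*s/(s^2 + 9)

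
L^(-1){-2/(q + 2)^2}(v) -2 * v * exp(-2 * v)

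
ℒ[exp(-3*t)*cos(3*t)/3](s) (s + 3)/(3*((s + 3)^2 + 9))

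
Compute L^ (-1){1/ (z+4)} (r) exp (-4*r)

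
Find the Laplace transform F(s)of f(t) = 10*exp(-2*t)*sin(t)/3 10/(3*((s + 2)^2 + 1))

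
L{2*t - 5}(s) 2/s^2 - 5/s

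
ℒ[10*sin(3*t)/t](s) 10*atan(3/s)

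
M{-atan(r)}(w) pi*sec(pi*w/2)/(2*w)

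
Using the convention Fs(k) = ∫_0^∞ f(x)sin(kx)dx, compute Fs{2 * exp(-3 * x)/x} 2 * atan(k/3)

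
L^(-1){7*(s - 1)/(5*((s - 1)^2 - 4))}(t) 7*exp(t)*cosh(2*t)/5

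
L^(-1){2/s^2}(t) 2*t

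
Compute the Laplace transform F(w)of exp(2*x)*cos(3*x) (w - 2)/((w - 2)^2+9)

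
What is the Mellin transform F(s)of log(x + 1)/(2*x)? -pi*csc(pi*s)/(2*s - 2)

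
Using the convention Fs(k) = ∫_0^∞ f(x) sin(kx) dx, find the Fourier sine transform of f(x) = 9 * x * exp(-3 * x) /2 27 * k/(k^2 + 9) ^2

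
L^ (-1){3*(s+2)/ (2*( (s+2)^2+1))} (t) 3*exp (-2*t)*cos (t)/2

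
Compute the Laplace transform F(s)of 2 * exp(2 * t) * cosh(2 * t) 2 * (s - 2)/(s * (s - 4))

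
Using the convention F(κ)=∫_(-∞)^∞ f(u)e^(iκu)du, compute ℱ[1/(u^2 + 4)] pi*exp(-2*Abs(κ))/2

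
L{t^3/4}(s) 3/(2*s^4)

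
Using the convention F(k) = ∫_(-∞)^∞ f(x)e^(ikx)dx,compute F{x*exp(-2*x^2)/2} sqrt(2)*I*sqrt(pi)*k*exp(-k^2/8)/16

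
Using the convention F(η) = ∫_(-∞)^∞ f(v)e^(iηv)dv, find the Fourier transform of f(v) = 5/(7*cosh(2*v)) 5*pi/(14*cosh(pi*η/4))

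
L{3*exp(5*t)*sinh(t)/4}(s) 3/(4*((s - 5)^2 - 1))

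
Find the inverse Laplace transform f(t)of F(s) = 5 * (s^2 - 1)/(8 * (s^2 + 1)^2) 5 * t * cos(t)/8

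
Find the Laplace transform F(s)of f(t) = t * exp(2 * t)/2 1/(2 * (s - 2)^2)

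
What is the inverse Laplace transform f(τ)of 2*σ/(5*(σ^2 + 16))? 2*cos(4*τ)/5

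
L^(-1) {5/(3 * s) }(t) 5/3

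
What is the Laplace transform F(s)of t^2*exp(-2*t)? 2/(s+2)^3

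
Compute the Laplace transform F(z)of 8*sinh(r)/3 8/(3*(z^2-1))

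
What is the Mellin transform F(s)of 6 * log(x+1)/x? -6 * pi * csc(pi * s)/(s - 1)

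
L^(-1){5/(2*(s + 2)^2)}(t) 5*t*exp(-2*t)/2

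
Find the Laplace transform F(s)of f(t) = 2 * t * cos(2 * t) 2 * (s^2 - 4)/(s^2 + 4)^2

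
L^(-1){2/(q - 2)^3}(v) v^2*exp(2*v)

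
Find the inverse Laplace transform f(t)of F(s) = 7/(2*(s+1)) 7*exp(-t)/2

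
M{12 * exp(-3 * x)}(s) 12 * gamma(s)/3^s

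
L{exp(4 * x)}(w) 1/(w - 4)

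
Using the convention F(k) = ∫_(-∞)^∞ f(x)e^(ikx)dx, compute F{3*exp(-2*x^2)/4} 3*sqrt(2)*sqrt(pi)*exp(-k^2/8)/8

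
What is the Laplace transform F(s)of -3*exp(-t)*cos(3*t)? 3*(-s - 1)/((s + 1)^2 + 9)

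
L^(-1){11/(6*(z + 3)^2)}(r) 11*r*exp(-3*r)/6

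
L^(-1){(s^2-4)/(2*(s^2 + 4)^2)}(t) t*cos(2*t)/2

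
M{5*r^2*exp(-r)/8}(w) 5*gamma(w + 2)/8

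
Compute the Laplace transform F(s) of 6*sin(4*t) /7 24/(7*(s^2 + 16) ) 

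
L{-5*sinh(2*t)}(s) -10/(s^2 - 4)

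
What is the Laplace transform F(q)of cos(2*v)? q/(q^2 + 4)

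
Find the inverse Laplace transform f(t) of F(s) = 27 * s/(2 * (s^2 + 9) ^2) 9 * t * sin(3 * t) /4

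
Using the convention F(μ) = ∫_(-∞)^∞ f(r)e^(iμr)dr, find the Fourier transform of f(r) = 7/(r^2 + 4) 7 * pi * exp(-2 * Abs(μ))/2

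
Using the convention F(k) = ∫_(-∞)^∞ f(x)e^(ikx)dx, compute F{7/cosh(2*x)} 7*pi/(2*cosh(pi*k/4))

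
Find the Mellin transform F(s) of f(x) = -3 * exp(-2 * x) -3 * gamma(s) /2^s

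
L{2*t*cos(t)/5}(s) 2*(s^2 - 1)/(5*(s^2 + 1)^2)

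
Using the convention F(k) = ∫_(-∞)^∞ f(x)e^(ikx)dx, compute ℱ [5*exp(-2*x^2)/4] 5*sqrt(2)*sqrt(pi)*exp(-k^2/8)/8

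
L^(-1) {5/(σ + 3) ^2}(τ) 5 * τ * exp(-3 * τ) 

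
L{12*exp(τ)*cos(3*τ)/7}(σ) 12*(σ - 1)/(7*((σ - 1)^2+9))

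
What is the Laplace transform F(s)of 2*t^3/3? 4/s^4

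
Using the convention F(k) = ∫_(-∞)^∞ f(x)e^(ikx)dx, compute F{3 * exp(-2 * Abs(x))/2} 6/(k^2+4)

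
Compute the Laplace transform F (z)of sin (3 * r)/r atan (3/z)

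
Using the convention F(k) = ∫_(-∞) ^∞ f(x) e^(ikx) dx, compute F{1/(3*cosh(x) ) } pi/(3*cosh(pi*k/2) ) 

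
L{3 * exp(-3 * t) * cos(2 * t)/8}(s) 3 * (s + 3)/(8 * ((s + 3)^2 + 4))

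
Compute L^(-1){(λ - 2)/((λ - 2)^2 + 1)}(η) exp(2 * η) * cos(η)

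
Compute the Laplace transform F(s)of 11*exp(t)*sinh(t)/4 11/(4*s*(s - 2))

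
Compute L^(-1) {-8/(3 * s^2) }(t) -8 * t/3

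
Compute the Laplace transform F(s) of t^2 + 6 6/s + 2/s^3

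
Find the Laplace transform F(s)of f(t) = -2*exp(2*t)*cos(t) 2*(2 - s)/((s - 2)^2+1)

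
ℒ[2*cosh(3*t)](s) 2*s/(s^2 - 9)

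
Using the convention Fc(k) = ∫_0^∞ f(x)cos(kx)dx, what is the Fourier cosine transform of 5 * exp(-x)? 5/(k^2 + 1)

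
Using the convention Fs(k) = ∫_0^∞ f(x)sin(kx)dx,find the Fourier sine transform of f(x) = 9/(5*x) 9*pi/10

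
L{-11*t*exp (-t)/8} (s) -11/ (8*(s + 1)^2)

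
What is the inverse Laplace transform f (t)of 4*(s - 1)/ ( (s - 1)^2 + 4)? 4*exp (t)*cos (2*t)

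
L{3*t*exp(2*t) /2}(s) 3/(2*(s - 2) ^2) 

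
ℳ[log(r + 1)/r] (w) -pi * csc(pi * w)/(w - 1)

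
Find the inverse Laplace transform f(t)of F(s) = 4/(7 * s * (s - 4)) 2 * exp(2 * t) * sinh(2 * t)/7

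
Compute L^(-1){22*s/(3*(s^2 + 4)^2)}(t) 11*t*sin(2*t)/6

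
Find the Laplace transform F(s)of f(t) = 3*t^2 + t s^(-2) + 6/s^3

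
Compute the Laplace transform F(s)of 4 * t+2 2/s+4/s^2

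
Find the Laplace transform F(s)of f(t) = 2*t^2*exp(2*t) 4/(s - 2)^3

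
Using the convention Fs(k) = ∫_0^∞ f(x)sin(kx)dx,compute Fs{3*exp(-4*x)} 3*k/(k^2 + 16)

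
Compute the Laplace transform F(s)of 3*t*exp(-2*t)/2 3/(2*(s + 2)^2)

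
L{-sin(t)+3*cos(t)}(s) 3*s/(s^2+1) - 1/(s^2+1)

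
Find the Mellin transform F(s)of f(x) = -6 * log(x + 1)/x 6 * pi * csc(pi * s)/(s - 1)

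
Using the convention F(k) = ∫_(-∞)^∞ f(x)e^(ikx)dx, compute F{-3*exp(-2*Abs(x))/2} -6/(k^2 + 4)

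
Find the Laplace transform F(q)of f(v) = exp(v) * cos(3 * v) (q - 1)/((q - 1)^2 + 9)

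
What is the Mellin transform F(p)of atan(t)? -pi * sec(pi * p/2)/(2 * p)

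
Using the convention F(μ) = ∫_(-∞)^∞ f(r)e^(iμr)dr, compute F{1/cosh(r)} pi/cosh(pi*μ/2)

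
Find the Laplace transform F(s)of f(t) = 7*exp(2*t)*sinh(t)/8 7/(8*((s - 2)^2 - 1))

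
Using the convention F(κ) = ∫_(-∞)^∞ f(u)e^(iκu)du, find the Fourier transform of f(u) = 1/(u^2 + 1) pi*exp(-Abs(κ))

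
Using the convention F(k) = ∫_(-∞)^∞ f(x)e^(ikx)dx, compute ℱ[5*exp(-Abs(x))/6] 5/(3*(k^2 + 1))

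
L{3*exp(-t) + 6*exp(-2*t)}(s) 6/(s + 2) + 3/(s + 1)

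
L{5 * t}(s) 5/s^2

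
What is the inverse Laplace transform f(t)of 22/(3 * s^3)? 11 * t^2/3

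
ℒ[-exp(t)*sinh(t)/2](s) -1/(2*s*(s - 2))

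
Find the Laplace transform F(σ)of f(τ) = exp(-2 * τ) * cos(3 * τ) (σ + 2)/((σ + 2)^2 + 9)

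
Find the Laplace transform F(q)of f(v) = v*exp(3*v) (q - 3)^(-2)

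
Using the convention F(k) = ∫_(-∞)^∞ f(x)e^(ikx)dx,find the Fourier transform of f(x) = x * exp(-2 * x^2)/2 sqrt(2) * I * sqrt(pi) * k * exp(-k^2/8)/16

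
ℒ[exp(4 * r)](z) 1/(z - 4) 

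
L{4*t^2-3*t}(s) 8/s^3-3/s^2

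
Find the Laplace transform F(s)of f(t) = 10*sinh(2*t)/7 20/(7*(s^2 - 4))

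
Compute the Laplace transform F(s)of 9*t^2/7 18/(7*s^3)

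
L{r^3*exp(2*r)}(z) 6/(z - 2)^4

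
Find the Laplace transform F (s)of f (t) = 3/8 3/ (8*s)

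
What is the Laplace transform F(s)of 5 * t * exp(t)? 5/(s - 1)^2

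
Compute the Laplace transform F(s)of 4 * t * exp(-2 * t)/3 4/(3 * (s + 2)^2)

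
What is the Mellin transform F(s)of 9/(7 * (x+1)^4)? 3 * gamma(s) * gamma(4 - s)/14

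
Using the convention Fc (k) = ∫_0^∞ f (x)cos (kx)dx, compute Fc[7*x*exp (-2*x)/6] 7*(4 - k^2)/ (6*(k^2 + 4)^2)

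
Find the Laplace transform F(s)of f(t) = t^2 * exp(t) 2/(s - 1)^3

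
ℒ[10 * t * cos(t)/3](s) 10 * (s^2-1)/(3 * (s^2 + 1)^2)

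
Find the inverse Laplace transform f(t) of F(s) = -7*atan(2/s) -7*sin(2*t) /t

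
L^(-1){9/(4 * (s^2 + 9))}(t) 3 * sin(3 * t)/4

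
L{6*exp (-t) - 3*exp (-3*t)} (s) 6/ (s + 1) - 3/ (s + 3)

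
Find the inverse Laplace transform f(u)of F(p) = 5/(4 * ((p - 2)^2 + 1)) 5 * exp(2 * u) * sin(u)/4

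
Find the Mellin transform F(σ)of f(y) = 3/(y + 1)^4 gamma(σ)*gamma(4 - σ)/2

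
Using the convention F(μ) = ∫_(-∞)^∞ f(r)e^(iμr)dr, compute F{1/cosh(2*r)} pi/(2*cosh(pi*μ/4))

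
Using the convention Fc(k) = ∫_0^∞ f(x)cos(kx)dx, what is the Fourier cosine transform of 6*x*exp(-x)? 6*(1 - k^2)/(k^2 + 1)^2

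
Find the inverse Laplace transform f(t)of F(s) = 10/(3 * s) 10/3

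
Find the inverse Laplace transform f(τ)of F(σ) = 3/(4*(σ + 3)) 3*exp(-3*τ)/4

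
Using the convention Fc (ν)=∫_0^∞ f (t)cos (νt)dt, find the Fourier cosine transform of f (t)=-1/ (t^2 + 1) -pi*exp (-ν)/2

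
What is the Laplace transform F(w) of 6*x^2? 12/w^3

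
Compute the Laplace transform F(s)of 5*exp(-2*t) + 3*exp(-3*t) 3/(s + 3) + 5/(s + 2)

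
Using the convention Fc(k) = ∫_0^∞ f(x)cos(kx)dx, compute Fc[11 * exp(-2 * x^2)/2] 11 * sqrt(2) * sqrt(pi) * exp(-k^2/8)/8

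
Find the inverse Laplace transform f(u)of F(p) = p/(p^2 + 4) cos(2 * u)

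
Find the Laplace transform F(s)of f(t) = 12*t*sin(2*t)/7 48*s/(7*(s^2 + 4)^2)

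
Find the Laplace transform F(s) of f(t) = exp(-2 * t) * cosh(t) (s + 2) /((s + 2) ^2 - 1) 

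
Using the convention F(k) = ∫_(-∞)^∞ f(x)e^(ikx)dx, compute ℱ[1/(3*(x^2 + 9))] pi*exp(-3*Abs(k))/9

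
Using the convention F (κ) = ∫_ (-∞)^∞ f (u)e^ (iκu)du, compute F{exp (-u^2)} sqrt (pi)*exp (-κ^2/4)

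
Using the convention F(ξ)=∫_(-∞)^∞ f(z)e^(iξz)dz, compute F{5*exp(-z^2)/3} 5*sqrt(pi)*exp(-ξ^2/4)/3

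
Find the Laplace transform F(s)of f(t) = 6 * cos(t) 6 * s/(s^2 + 1)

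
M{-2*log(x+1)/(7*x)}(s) 2*pi*csc(pi*s)/(7*(s - 1))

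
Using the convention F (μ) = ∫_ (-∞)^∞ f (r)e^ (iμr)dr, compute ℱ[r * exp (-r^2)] I * sqrt (pi) * μ * exp (-μ^2/4)/2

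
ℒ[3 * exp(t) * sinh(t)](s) 3/(s * (s - 2))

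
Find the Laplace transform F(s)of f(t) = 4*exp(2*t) 4/(s - 2)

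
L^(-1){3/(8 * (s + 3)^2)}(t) 3 * t * exp(-3 * t)/8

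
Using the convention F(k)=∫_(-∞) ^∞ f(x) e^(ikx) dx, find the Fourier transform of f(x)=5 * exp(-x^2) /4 5 * sqrt(pi) * exp(-k^2/4) /4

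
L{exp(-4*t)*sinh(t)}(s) 1/((s + 4)^2 - 1)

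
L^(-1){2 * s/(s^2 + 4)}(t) 2 * cos(2 * t)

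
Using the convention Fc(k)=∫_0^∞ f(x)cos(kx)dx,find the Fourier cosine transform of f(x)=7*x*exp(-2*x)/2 7*(4 - k^2)/(2*(k^2 + 4)^2)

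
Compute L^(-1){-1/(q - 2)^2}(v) -v*exp(2*v)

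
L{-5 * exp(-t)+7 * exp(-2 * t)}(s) 7/(s+2) - 5/(s+1)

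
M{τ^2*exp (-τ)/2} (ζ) gamma (ζ + 2)/2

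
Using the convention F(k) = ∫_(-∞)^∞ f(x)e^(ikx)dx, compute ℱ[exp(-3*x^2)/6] sqrt(3)*sqrt(pi)*exp(-k^2/12)/18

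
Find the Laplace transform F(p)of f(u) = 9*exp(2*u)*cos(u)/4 9*(p - 2)/(4*((p - 2)^2 + 1))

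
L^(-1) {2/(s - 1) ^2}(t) 2*t*exp(t) 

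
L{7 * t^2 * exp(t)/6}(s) 7/(3 * (s - 1)^3)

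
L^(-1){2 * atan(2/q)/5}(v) 2 * sin(2 * v)/(5 * v)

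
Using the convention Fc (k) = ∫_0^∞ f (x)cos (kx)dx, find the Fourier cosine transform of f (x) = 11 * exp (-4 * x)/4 11/ (k^2 + 16)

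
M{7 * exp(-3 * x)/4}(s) 7 * gamma(s)/(4 * 3^s)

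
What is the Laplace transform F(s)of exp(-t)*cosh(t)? (s + 1)/(s*(s + 2))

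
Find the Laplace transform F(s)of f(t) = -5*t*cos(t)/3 5*(1 - s^2)/(3*(s^2 + 1)^2)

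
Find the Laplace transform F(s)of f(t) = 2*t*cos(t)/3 2*(s^2-1)/(3*(s^2 + 1)^2)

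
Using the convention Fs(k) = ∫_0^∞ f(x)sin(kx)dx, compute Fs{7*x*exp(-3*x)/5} 42*k/(5*(k^2+9)^2)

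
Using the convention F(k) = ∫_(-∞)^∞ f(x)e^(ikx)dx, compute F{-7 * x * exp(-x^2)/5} -7 * I * sqrt(pi) * k * exp(-k^2/4)/10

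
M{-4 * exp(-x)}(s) -4 * gamma(s)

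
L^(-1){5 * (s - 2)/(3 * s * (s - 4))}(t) 5 * exp(2 * t) * cosh(2 * t)/3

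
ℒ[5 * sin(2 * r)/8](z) 5/(4 * (z^2 + 4))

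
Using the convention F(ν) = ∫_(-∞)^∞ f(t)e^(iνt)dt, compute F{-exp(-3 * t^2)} -sqrt(3) * sqrt(pi) * exp(-ν^2/12)/3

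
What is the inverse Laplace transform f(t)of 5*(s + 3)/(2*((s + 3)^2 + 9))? 5*exp(-3*t)*cos(3*t)/2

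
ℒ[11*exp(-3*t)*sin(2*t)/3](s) 22/(3*((s + 3)^2 + 4))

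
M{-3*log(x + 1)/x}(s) 3*pi*csc(pi*s)/(s - 1)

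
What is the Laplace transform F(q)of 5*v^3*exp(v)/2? 15/(q - 1)^4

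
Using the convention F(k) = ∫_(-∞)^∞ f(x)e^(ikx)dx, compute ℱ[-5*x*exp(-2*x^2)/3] -5*sqrt(2)*I*sqrt(pi)*k*exp(-k^2/8)/24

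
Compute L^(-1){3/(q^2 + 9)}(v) sin(3*v)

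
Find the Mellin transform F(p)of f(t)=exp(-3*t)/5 gamma(p)/(5*3^p)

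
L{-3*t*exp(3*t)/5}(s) -3/(5*(s - 3)^2)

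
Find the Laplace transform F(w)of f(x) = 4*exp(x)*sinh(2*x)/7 8/(7*((w - 1)^2 - 4))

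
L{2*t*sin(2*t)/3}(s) 8*s/(3*(s^2 + 4)^2)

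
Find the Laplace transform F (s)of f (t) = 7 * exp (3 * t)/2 7/ (2 * (s - 3))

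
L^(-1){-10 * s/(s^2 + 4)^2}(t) -5 * t * sin(2 * t)/2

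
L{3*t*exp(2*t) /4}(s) 3/(4*(s - 2) ^2) 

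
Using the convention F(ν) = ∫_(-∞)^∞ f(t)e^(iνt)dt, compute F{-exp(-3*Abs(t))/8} -3/(4*ν^2 + 36)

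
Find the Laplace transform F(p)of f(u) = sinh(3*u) 3/(p^2 - 9)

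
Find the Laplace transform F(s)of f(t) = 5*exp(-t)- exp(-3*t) 5/(s + 1)-1/(s + 3)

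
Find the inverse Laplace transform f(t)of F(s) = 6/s 6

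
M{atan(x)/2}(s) -pi*sec(pi*s/2)/(4*s)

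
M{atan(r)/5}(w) -pi * sec(pi * w/2)/(10 * w)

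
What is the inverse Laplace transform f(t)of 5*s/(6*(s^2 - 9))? 5*cosh(3*t)/6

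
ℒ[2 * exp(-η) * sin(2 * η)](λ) 4/((λ + 1)^2 + 4)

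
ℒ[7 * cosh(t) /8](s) 7 * s/(8 * (s^2 - 1) ) 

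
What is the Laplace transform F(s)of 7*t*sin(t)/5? 14*s/(5*(s^2 + 1)^2)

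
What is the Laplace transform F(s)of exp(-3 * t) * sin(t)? 1/((s + 3)^2 + 1)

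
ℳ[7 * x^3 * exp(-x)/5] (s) 7 * gamma(s + 3)/5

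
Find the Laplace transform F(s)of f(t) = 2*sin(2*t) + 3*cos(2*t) 4/(s^2 + 4) + 3*s/(s^2 + 4)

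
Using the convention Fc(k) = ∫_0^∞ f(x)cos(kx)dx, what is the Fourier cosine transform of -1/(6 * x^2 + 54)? -pi * exp(-3 * k)/36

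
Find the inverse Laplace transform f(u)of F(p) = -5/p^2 -5*u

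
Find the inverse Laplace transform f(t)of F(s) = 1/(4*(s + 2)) exp(-2*t)/4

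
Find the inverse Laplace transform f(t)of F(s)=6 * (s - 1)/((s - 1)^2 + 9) 6 * exp(t) * cos(3 * t)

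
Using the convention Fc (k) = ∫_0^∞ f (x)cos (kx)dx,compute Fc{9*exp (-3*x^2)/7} 3*sqrt (3)*sqrt (pi)*exp (-k^2/12)/14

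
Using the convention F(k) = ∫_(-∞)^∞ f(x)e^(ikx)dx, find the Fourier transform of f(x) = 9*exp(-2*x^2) 9*sqrt(2)*sqrt(pi)*exp(-k^2/8)/2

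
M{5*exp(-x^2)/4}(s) 5*gamma(s/2)/8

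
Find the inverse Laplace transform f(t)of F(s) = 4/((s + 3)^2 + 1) 4*exp(-3*t)*sin(t)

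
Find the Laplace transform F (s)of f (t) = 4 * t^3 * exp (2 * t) 24/ (s - 2)^4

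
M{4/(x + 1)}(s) 4 * pi * csc(pi * s)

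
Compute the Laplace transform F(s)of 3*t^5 360/s^6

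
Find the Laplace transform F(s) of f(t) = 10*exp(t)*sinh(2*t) 20/((s - 1) ^2 - 4) 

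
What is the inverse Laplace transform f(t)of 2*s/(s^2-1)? 2*cosh(t)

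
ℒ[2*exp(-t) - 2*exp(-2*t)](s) 2/(s + 1) - 2/(s + 2)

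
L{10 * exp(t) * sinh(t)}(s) 10/(s * (s - 2))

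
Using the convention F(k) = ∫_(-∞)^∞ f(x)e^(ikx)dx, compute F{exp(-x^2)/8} sqrt(pi) * exp(-k^2/4)/8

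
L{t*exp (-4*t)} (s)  (s + 4)^ (-2)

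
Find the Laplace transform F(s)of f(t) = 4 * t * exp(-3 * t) 4/(s+3)^2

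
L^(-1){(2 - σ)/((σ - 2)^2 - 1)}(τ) -exp(2 * τ) * cosh(τ)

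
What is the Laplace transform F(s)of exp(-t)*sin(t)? 1/((s + 1)^2 + 1)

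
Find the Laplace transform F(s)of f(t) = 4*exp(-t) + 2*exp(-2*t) 4/(s + 1) + 2/(s + 2)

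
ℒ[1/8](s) 1/ (8 * s)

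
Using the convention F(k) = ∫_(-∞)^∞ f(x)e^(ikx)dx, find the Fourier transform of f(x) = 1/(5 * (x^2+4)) pi * exp(-2 * Abs(k))/10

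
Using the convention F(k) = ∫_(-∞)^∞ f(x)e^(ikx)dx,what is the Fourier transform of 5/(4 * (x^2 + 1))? 5 * pi * exp(-Abs(k))/4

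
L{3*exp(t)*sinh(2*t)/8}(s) 3/(4*((s - 1)^2 - 4))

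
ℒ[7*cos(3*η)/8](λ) 7*λ/(8*(λ^2 + 9))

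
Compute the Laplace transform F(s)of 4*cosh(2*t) 4*s/(s^2 - 4)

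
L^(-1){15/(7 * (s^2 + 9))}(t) 5 * sin(3 * t)/7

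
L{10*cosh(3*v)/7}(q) 10*q/(7*(q^2 - 9))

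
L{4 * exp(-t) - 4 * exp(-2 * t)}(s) 4/(s+1) - 4/(s+2)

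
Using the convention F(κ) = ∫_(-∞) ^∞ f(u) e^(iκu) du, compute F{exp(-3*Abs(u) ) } 6/(κ^2+9) 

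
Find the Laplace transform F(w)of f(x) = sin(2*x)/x atan(2/w)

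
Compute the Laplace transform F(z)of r z^(-2)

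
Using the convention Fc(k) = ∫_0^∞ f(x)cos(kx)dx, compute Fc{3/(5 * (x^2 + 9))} pi * exp(-3 * k)/10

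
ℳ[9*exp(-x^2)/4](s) 9*gamma(s/2)/8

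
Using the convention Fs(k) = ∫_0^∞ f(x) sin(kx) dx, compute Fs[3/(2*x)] 3*pi/4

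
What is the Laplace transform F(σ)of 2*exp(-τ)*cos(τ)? 2*(σ + 1)/((σ + 1)^2 + 1)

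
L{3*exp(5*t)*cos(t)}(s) 3*(s - 5)/((s - 5)^2 + 1)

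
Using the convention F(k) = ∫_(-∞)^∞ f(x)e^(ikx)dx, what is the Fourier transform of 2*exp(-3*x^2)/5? 2*sqrt(3)*sqrt(pi)*exp(-k^2/12)/15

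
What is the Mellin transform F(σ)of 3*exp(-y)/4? 3*gamma(σ)/4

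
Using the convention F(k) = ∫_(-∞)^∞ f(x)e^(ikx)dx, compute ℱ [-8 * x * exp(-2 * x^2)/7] -sqrt(2) * I * sqrt(pi) * k * exp(-k^2/8)/7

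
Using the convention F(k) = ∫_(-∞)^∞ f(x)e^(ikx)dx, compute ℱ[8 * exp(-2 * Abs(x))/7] 32/(7 * (k^2 + 4))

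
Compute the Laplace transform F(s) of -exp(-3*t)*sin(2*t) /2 -1/((s + 3) ^2 + 4) 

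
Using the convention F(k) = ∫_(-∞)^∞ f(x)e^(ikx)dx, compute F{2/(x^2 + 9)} 2 * pi * exp(-3 * Abs(k))/3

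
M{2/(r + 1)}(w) 2*pi*csc(pi*w)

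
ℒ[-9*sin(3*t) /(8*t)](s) -9*atan(3/s) /8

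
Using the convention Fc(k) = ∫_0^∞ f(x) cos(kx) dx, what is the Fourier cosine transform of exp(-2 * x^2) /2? sqrt(2) * sqrt(pi) * exp(-k^2/8) /8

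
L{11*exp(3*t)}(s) 11/(s - 3)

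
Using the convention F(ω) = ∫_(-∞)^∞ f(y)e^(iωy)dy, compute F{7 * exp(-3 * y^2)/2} 7 * sqrt(3) * sqrt(pi) * exp(-ω^2/12)/6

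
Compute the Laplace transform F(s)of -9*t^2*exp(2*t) -18/(s - 2)^3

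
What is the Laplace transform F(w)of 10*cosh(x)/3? 10*w/(3*(w^2 - 1))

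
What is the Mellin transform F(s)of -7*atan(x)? 7*pi*sec(pi*s/2)/(2*s)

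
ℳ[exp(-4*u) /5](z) gamma(z) /(5*4^z) 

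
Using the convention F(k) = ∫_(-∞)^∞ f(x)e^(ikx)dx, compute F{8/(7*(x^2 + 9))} 8*pi*exp(-3*Abs(k))/21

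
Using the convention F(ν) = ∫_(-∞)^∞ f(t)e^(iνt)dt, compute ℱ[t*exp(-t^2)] I*sqrt(pi)*ν*exp(-ν^2/4)/2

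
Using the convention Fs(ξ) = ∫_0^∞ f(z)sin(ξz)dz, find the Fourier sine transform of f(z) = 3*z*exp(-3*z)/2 9*ξ/(ξ^2+9)^2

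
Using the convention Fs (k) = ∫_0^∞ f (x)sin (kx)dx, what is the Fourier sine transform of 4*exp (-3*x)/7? 4*k/ (7*(k^2+9))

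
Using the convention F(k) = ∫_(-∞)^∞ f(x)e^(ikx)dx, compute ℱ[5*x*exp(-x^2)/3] 5*I*sqrt(pi)*k*exp(-k^2/4)/6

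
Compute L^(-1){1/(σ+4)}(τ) exp(-4 * τ)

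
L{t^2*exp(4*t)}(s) 2/(s - 4)^3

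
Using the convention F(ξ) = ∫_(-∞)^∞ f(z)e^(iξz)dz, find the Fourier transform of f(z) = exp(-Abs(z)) 2/(ξ^2 + 1)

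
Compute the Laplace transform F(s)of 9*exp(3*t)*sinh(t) 9/((s - 3)^2-1)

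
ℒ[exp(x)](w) 1/(w - 1)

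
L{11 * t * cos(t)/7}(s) 11 * (s^2 - 1)/(7 * (s^2 + 1)^2)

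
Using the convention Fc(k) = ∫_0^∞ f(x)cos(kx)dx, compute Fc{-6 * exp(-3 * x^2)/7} -sqrt(3) * sqrt(pi) * exp(-k^2/12)/7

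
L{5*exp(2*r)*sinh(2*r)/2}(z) 5/(z*(z - 4))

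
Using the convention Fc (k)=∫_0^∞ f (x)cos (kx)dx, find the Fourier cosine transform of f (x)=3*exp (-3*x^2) sqrt (3)*sqrt (pi)*exp (-k^2/12)/2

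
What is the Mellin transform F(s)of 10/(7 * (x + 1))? 10 * pi * csc(pi * s)/7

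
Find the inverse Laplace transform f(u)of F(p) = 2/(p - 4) 2*exp(4*u)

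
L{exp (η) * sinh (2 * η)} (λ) 2/ ( (λ - 1)^2 - 4)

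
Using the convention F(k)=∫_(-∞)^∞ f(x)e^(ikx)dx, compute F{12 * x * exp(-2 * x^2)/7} 3 * sqrt(2) * I * sqrt(pi) * k * exp(-k^2/8)/14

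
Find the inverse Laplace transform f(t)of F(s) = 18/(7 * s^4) 3 * t^3/7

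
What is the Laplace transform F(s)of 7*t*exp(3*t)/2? 7/(2*(s - 3)^2)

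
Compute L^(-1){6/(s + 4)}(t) 6*exp(-4*t)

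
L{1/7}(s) 1/(7 * s)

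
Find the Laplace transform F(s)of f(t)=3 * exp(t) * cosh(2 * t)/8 3 * (s - 1)/(8 * ((s - 1)^2 - 4))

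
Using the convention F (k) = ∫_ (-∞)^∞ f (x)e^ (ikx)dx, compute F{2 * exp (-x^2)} 2 * sqrt (pi) * exp (-k^2/4)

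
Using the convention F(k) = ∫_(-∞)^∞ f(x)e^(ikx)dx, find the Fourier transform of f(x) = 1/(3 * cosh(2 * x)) pi/(6 * cosh(pi * k/4))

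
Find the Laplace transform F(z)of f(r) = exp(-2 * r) 1/(z + 2)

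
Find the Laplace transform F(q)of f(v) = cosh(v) q/(q^2 - 1)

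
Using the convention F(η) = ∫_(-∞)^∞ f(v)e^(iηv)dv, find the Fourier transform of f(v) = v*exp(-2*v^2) sqrt(2)*I*sqrt(pi)*η*exp(-η^2/8)/8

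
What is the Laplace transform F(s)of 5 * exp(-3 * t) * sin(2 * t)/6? 5/(3 * ((s+3)^2+4))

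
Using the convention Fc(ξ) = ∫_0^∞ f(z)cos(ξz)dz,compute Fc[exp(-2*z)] 2/(ξ^2 + 4)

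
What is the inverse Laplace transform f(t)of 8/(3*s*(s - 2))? 8*exp(t)*sinh(t)/3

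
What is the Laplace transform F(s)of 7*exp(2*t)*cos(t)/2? 7*(s - 2)/(2*((s - 2)^2 + 1))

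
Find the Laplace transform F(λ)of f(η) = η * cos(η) (λ^2 - 1)/(λ^2+1)^2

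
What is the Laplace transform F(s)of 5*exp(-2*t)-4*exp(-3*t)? 5/(s + 2)-4/(s + 3)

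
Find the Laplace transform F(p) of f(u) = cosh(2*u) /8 p/(8*(p^2 - 4) ) 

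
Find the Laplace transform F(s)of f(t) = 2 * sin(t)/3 2/(3 * (s^2 + 1))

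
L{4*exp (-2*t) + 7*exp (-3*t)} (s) 7/ (s + 3) + 4/ (s + 2)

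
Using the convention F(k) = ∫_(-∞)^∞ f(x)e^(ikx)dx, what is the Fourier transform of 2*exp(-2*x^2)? sqrt(2)*sqrt(pi)*exp(-k^2/8)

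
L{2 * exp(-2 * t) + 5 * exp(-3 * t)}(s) 5/(s + 3) + 2/(s + 2)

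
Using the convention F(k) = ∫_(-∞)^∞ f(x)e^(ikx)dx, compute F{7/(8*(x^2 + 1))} 7*pi*exp(-Abs(k))/8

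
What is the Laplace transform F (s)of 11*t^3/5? 66/ (5*s^4)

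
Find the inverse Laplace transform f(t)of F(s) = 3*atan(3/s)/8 3*sin(3*t)/(8*t)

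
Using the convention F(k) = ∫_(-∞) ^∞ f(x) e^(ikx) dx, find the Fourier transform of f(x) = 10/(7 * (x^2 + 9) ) 10 * pi * exp(-3 * Abs(k) ) /21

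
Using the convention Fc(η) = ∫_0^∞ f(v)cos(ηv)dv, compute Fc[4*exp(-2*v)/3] 8/(3*(η^2 + 4))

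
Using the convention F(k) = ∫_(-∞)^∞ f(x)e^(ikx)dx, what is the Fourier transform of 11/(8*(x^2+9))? 11*pi*exp(-3*Abs(k))/24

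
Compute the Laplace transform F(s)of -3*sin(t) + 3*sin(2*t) 6/(s^2 + 4) - 3/(s^2 + 1)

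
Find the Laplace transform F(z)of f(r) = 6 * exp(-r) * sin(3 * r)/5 18/(5 * ((z + 1)^2 + 9))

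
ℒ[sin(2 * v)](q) 2/(q^2 + 4)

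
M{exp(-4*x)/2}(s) gamma(s)/(2*2^(2*s))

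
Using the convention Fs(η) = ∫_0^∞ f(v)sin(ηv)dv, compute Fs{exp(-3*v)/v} atan(η/3)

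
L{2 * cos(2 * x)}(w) 2 * w/(w^2+4)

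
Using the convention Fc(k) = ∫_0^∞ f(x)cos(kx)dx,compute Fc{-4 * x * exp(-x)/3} 4 * (k^2 - 1)/(3 * (k^2 + 1)^2)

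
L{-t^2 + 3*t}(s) 3/s^2 - 2/s^3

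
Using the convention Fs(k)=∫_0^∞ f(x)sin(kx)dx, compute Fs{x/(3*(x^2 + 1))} pi*exp(-k)/6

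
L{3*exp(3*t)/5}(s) 3/(5*(s - 3))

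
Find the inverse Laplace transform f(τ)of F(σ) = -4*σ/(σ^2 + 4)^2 -τ*sin(2*τ)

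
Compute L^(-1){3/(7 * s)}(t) 3/7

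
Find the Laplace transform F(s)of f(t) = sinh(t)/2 1/(2*(s^2 - 1))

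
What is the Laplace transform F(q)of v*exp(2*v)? (q - 2)^(-2)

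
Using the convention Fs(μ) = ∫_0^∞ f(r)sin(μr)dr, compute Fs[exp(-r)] μ/(μ^2 + 1)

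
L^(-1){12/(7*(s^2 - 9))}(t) 4*sinh(3*t)/7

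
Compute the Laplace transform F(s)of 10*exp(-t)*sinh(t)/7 10/(7*s*(s+2))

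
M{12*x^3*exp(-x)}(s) 12*gamma(s + 3)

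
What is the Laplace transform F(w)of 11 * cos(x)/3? 11 * w/(3 * (w^2 + 1))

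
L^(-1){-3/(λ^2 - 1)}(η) -3*sinh(η)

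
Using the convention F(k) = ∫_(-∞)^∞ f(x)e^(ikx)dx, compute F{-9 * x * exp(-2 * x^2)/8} -9 * sqrt(2) * I * sqrt(pi) * k * exp(-k^2/8)/64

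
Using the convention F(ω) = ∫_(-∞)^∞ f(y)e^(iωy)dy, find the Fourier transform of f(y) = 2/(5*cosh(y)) 2*pi/(5*cosh(pi*ω/2))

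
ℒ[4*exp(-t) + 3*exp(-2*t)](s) 3/(s + 2) + 4/(s + 1)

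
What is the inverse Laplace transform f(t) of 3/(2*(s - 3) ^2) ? 3*t*exp(3*t) /2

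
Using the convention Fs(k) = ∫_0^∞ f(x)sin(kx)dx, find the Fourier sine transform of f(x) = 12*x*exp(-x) 24*k/(k^2 + 1)^2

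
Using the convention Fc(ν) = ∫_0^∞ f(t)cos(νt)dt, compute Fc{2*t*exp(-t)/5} 2*(1 - ν^2)/(5*(ν^2+1)^2)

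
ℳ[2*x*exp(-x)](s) 2*gamma(s + 1)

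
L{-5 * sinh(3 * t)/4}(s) -15/(4 * s^2-36)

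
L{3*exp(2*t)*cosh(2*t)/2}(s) 3*(s - 2)/(2*s*(s - 4))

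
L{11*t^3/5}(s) 66/(5*s^4)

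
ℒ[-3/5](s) -3/(5*s)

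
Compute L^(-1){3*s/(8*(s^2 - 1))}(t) 3*cosh(t)/8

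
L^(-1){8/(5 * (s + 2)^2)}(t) 8 * t * exp(-2 * t)/5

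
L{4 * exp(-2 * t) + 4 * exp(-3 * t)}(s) 4/(s + 2) + 4/(s + 3)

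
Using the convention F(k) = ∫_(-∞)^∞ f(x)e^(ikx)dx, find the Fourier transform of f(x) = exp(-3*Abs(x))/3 2/(k^2 + 9)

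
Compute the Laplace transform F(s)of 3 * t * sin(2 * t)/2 6 * s/(s^2 + 4)^2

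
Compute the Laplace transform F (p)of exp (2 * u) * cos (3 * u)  (p - 2)/ ( (p - 2)^2 + 9)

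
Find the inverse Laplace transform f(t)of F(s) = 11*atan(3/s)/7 11*sin(3*t)/(7*t)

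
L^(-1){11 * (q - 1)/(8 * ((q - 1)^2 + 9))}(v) 11 * exp(v) * cos(3 * v)/8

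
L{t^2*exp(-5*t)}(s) 2/(s + 5)^3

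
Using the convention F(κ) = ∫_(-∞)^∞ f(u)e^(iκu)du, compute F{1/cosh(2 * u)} pi/(2 * cosh(pi * κ/4))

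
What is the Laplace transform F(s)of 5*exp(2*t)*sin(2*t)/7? 10/(7*((s - 2)^2+4))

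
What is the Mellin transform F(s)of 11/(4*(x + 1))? 11*pi*csc(pi*s)/4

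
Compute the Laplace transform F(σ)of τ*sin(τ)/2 σ/(σ^2 + 1)^2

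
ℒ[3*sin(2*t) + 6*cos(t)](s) 6*s/(s^2 + 1) + 6/(s^2 + 4)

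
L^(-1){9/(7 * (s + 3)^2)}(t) 9 * t * exp(-3 * t)/7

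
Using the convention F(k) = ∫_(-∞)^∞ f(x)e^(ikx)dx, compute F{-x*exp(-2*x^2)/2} -sqrt(2)*I*sqrt(pi)*k*exp(-k^2/8)/16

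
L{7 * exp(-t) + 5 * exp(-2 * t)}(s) 7/(s + 1) + 5/(s + 2)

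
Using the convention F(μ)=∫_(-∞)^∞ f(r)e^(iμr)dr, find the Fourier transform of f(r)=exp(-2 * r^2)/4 sqrt(2) * sqrt(pi) * exp(-μ^2/8)/8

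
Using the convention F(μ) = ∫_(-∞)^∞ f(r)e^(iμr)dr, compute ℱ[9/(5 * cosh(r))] 9 * pi/(5 * cosh(pi * μ/2))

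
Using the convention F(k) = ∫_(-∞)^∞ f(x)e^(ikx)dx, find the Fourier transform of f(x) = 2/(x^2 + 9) 2*pi*exp(-3*Abs(k))/3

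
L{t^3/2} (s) 3/s^4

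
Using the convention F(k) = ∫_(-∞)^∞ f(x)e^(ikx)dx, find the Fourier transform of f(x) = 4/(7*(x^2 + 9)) 4*pi*exp(-3*Abs(k))/21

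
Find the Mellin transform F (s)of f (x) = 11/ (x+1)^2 -11*pi*(s - 1)/sin (pi*s)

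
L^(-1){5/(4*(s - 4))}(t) 5*exp(4*t)/4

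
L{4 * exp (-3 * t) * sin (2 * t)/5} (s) 8/ (5 * ( (s + 3)^2 + 4))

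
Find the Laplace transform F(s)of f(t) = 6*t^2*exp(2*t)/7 12/(7*(s - 2)^3)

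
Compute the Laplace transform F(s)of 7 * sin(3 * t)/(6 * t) 7 * atan(3/s)/6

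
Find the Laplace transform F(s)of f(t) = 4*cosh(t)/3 4*s/(3*(s^2 - 1))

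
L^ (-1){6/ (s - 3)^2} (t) 6 * t * exp (3 * t)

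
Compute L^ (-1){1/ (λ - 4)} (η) exp (4 * η)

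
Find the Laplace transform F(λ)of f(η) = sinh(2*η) 2/(λ^2-4)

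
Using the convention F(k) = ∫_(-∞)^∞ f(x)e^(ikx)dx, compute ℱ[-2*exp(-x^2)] -2*sqrt(pi)*exp(-k^2/4)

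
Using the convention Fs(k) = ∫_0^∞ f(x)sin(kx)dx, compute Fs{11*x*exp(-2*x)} 44*k/(k^2 + 4)^2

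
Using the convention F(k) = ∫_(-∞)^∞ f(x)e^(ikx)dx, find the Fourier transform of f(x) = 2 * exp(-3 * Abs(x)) 12/(k^2 + 9)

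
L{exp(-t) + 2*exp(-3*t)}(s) 1/(s + 1) + 2/(s + 3)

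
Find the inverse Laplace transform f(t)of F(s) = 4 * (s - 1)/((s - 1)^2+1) 4 * exp(t) * cos(t)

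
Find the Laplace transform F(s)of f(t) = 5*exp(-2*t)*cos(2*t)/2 5*(s + 2)/(2*((s + 2)^2 + 4))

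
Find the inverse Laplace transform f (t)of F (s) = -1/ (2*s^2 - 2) -sinh (t)/2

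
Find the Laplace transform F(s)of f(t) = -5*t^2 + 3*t 3/s^2 - 10/s^3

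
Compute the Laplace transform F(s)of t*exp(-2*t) (s + 2)^(-2)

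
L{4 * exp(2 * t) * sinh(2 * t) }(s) 8/(s * (s - 4) ) 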